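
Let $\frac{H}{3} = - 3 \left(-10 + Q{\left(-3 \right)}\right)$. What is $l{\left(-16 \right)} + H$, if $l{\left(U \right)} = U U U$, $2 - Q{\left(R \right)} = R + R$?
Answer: $-4078$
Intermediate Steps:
$Q{\left(R \right)} = 2 - 2 R$ ($Q{\left(R \right)} = 2 - \left(R + R\right) = 2 - 2 R$)
$H = 18$ ($H = 3 \left(- 3 \left(-10 + \left(2 - -6\right)\right)\right) = 3 \left(- 3 \left(-10 + \left(2 + 6\right)\right)\right) = 3 \left(- 3 \left(-10 + 8\right)\right) = 3 \left(\left(-3\right) \left(-2\right)\right) = 3 \cdot 6 = 18$)
$l{\left(U \right)} = U^{3}$ ($l{\left(U \right)} = U^{2} U = U^{3}$)
$l{\left(-16 \right)} + H = \left(-16\right)^{3} + 18 = -4096 + 18 = -4078$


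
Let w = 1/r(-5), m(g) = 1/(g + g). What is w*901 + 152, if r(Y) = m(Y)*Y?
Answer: 1954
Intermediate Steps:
m(g) = 1/(2*g)
r(Y) = 1/2 (r(Y) = (1/(2*Y))*Y = 1/2)
w = 2 (w = 1/(1/2) = 2)
w*901 + 152 = 2*901 + 152 = 1802 + 152 = 1954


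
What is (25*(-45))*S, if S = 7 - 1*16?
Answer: 10125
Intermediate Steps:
S = -9 (S = 7 - 16 = -9)
(25*(-45))*S = (25*(-45))*(-9) = -1125*(-9) = 10125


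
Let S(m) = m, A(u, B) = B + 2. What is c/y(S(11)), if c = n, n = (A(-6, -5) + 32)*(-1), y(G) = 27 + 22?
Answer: -29/49 ≈ -0.59184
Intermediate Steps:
A(u, B) = 2 + B
y(G) = 49
n = -29 (n = ((2 - 5) + 32)*(-1) = (-3 + 32)*(-1) = 29*(-1) = -29)
c = -29
c/y(S(11)) = -29/49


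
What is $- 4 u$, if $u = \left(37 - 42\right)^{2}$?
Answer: $-100$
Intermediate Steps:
$u = 25$ ($u = \left(-5\right)^{2} = 25$)
$- 4 u = \left(-4\right) 25 = -100$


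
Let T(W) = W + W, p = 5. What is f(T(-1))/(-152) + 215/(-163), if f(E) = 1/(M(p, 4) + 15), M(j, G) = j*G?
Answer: -1143963/867160 ≈ -1.3192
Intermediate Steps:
M(j, G) = G*j
T(W) = 2*W
f(E) = 1/35 (f(E) = 1/(4*5 + 15) = 1/(20 + 15) = 1/35)
f(T(-1))/(-152) + 215/(-163) = (1/35)/(-152) + 215/(-163) = (1/35)*(-1/152) + 215*(-1/163) = -1/5320 - 215/163 = -1143963/867160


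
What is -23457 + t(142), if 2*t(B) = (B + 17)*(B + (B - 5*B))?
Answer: -57324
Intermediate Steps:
t(B) = -3*B*(17 + B)/2 (t(B) = ((B + 17)*(B + (B - 5*B)))/2 = ((17 + B)*(B - 4*B))/2 = ((17 + B)*(-3*B))/2 = (-3*B*(17 + B))/2 = -3*B*(17 + B)/2)
-23457 + t(142) = -23457 - 3/2*142*(17 + 142) = -23457 - 3/2*142*159 = -23457 - 33867 = -57324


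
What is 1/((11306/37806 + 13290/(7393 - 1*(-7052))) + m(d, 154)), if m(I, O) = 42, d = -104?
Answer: 6067863/262247545 ≈ 0.023138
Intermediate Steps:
1/((11306/37806 + 13290/(7393 - 1*(-7052))) + m(d, 154)) = 1/((11306/37806 + 13290/(7393 - 1*(-7052))) + 42) = 1/((11306*(1/37806) + 13290/(7393 + 7052)) + 42) = 1/((5653/18903 + 13290/14445) + 42) = 1/((5653/18903 + 13290*(1/14445)) + 42) = 1/((5653/18903 + 886/963) + 42) = 1/(7397299/6067863 + 42) = 1/(262247545/6067863) = 6067863/262247545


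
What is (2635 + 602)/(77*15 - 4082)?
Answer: -3237/2927 ≈ -1.1059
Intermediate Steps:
(2635 + 602)/(77*15 - 4082) = 3237/(1155 - 4082) = 3237/(-2927) = 3237*(-1/2927) = -3237/2927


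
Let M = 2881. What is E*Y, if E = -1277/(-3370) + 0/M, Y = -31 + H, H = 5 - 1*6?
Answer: -20432/1685 ≈ -12.126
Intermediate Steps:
H = -1 (H = 5 - 6 = -1)
Y = -32 (Y = -31 - 1 = -32)
E = 1277/3370 (E = -1277/(-3370) + 0/2881 = -1277*(-1/3370) + 0*(1/2881) = 1277/3370 + 0 = 1277/3370 ≈ 0.37893)
E*Y = (1277/3370)*(-32) = -20432/1685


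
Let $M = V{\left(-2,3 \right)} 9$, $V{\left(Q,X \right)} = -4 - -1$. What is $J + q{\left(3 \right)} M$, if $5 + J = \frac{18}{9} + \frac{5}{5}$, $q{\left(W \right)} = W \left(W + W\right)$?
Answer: $-488$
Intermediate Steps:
$q{\left(W \right)} = 2 W^{2}$ ($q{\left(W \right)} = W 2 W = 2 W^{2}$)
$V{\left(Q,X \right)} = -3$ ($V{\left(Q,X \right)} = -4 + 1 = -3$)
$J = -2$ ($J = -5 + \left(\frac{18}{9} + \frac{5}{5}\right) = -5 + \left(18 \cdot \frac{1}{9} + 5 \cdot \frac{1}{5}\right) = -5 + \left(2 + 1\right) = -5 + 3 = -2$)
$M = -27$ ($M = \left(-3\right) 9 = -27$)
$J + q{\left(3 \right)} M = -2 + 2 \cdot 3^{2} \left(-27\right) = -2 + 2 \cdot 9 \left(-27\right) = -2 + 18 \left(-27\right) = -2 - 486 = -488$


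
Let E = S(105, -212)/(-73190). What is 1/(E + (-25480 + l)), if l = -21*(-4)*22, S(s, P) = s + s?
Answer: -7319/172962629 ≈ -4.2316e-5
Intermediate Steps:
S(s, P) = 2*s
l = 1848 (l = 84*22 = 1848)
E = -21/7319 (E = (2*105)/(-73190) = 210*(-1/73190) = -21/7319 ≈ -0.0028692)
1/(E + (-25480 + l)) = 1/(-21/7319 + (-25480 + 1848)) = 1/(-21/7319 - 23632) = 1/(-172962629/7319) = -7319/172962629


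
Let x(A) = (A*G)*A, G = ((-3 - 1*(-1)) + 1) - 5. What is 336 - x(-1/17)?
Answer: 97110/289 ≈ 336.02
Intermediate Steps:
G = -6 (G = ((-3 + 1) + 1) - 5 = (-2 + 1) - 5 = -1 - 5 = -6)
x(A) = -6*A² (x(A) = (A*(-6))*A = (-6*A)*A = -6*A²)
336 - x(-1/17) = 336 - (-6)*(-1/17)² = 336 - (-6)/289 = 336 - 1*(-6/289) = 336 + 6/289 = 97110/289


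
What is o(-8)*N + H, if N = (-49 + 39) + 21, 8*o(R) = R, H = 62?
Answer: 51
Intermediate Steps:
o(R) = R/8
N = 11 (N = -10 + 21 = 11)
o(-8)*N + H = ((⅛)*(-8))*11 + 62 = -1*11 + 62 = -11 + 62 = 51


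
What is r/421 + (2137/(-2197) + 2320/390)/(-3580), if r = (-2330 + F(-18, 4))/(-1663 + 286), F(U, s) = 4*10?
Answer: 11673785917/4559624931420 ≈ 0.0025603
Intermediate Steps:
F(U, s) = 40
r = 2290/1377 (r = (-2330 + 40)/(-1663 + 286) = -2290/(-1377) = -2290*(-1/1377) = 2290/1377 ≈ 1.6630)
r/421 + (2137/(-2197) + 2320/390)/(-3580) = (2290/1377)/421 + (2137/(-2197) + 2320/390)/(-3580) = (2290/1377)*(1/421) + (2137*(-1/2197) + 2320*(1/390))*(-1/3580) = 2290/579717 + (-2137/2197 + 232/39)*(-1/3580) = 2290/579717 + (32797/6591)*(-1/3580) = 2290/579717 - 32797/23595780 = 11673785917/4559624931420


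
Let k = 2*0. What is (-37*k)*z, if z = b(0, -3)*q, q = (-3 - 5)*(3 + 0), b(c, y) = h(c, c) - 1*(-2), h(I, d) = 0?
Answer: 0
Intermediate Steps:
b(c, y) = 2 (b(c, y) = 0 - 1*(-2) = 0 + 2 = 2)
k = 0
q = -24 (q = -8*3 = -24)
z = -48 (z = 2*(-24) = -48)
(-37*k)*z = -37*0*(-48) = 0*(-48) = 0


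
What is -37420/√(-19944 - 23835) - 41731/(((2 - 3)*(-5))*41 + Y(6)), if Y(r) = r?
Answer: -41731/211 + 37420*I*√43779/43779 ≈ -197.78 + 178.84*I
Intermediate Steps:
-37420/√(-19944 - 23835) - 41731/(((2 - 3)*(-5))*41 + Y(6)) = -37420/√(-19944 - 23835) - 41731/(((2 - 3)*(-5))*41 + 6) = -37420*(-I*√43779/43779) - 41731/(-1*(-5)*41 + 6) = -37420*(-I*√43779/43779) - 41731/(5*41 + 6) = -(-37420)*I*√43779/43779 - 41731/(205 + 6) = 37420*I*√43779/43779 - 41731/211 = -41731/211 + 37420*I*√43779/43779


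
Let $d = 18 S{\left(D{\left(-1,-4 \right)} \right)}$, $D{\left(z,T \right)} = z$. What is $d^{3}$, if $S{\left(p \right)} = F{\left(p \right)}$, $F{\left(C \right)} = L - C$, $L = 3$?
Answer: $373248$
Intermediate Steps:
$F{\left(C \right)} = 3 - C$
$S{\left(p \right)} = 3 - p$
$d = 72$ ($d = 18 \left(3 - -1\right) = 18 \left(3 + 1\right) = 18 \cdot 4 = 72$)
$d^{3} = 72^{3} = 373248$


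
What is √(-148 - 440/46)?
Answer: 2*I*√20838/23 ≈ 12.553*I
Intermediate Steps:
√(-148 - 440/46) = √(-148 - 440*1/46) = √(-148 - 220/23) = √(-3624/23) = 2*I*√20838/23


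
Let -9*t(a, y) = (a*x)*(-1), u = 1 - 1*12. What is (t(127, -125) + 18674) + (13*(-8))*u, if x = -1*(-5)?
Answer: 178997/9 ≈ 19889.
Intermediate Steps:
x = 5
u = -11 (u = 1 - 12 = -11)
t(a, y) = 5*a/9 (t(a, y) = -a*5*(-1)/9 = -5*a*(-1)/9 = -(-5)*a/9 = 5*a/9)
(t(127, -125) + 18674) + (13*(-8))*u = ((5/9)*127 + 18674) + (13*(-8))*(-11) = (635/9 + 18674) - 104*(-11) = 168701/9 + 1144 = 178997/9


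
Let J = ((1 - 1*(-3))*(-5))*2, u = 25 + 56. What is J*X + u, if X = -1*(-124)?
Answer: -4879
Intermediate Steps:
X = 124
u = 81
J = -40 (J = ((1 + 3)*(-5))*2 = (4*(-5))*2 = -20*2 = -40)
J*X + u = -40*124 + 81 = -4960 + 81 = -4879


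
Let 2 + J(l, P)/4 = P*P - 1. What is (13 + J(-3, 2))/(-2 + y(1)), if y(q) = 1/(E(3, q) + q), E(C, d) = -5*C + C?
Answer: -187/23 ≈ -8.1304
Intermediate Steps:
E(C, d) = -4*C
y(q) = 1/(-12 + q) (y(q) = 1/(-4*3 + q) = 1/(-12 + q))
J(l, P) = -12 + 4*P**2 (J(l, P) = -8 + 4*(P*P - 1) = -8 + 4*(P**2 - 1) = -8 + 4*(-1 + P**2) = -8 + (-4 + 4*P**2) = -12 + 4*P**2)
(13 + J(-3, 2))/(-2 + y(1)) = (13 + (-12 + 4*2**2))/(-2 + 1/(-12 + 1)) = (13 + (-12 + 4*4))/(-2 + 1/(-11)) = (13 + (-12 + 16))/(-2 - 1/11) = (13 + 4)/(-23/11) = 17*(-11/23) = -187/23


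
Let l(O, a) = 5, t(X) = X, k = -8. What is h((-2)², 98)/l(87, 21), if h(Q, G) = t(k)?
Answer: -8/5 ≈ -1.6000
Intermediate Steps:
h(Q, G) = -8
h((-2)², 98)/l(87, 21) = -8/5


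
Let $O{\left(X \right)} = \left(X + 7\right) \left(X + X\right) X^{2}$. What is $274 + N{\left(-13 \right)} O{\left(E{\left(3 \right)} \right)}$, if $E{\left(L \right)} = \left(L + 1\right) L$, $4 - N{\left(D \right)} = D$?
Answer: $1116562$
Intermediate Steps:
$N{\left(D \right)} = 4 - D$
$E{\left(L \right)} = L \left(1 + L\right)$ ($E{\left(L \right)} = \left(1 + L\right) L = L \left(1 + L\right)$)
$O{\left(X \right)} = 2 X^{3} \left(7 + X\right)$ ($O{\left(X \right)} = \left(7 + X\right) 2 X X^{2} = 2 X \left(7 + X\right) X^{2} = 2 X^{3} \left(7 + X\right)$)
$274 + N{\left(-13 \right)} O{\left(E{\left(3 \right)} \right)} = 274 + \left(4 - -13\right) 2 \left(3 \left(1 + 3\right)\right)^{3} \left(7 + 3 \left(1 + 3\right)\right) = 274 + \left(4 + 13\right) 2 \left(3 \cdot 4\right)^{3} \left(7 + 3 \cdot 4\right) = 274 + 17 \cdot 2 \cdot 12^{3} \left(7 + 12\right) = 274 + 17 \cdot 2 \cdot 1728 \cdot 19 = 274 + 17 \cdot 65664 = 274 + 1116288 = 1116562$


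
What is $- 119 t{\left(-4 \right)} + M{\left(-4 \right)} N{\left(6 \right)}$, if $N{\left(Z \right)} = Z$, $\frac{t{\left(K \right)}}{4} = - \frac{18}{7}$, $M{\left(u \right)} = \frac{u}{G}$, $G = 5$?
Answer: $\frac{6096}{5} \approx 1219.2$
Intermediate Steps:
$M{\left(u \right)} = \frac{u}{5}$
$t{\left(K \right)} = - \frac{72}{7}$ ($t{\left(K \right)} = 4 \left(- \frac{18}{7}\right) = - \frac{72}{7}$)
$- 119 t{\left(-4 \right)} + M{\left(-4 \right)} N{\left(6 \right)} = \left(-119\right) \left(- \frac{72}{7}\right) + \frac{1}{5} \left(-4\right) 6 = 1224 - \frac{24}{5} = \frac{6096}{5}$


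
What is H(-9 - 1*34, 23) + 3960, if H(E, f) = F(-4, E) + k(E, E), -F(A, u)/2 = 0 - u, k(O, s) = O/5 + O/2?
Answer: 38439/10 ≈ 3843.9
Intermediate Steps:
k(O, s) = 7*O/10 (k(O, s) = O*(1/5) + O*(1/2) = O/5 + O/2 = 7*O/10)
F(A, u) = 2*u (F(A, u) = -2*(0 - u) = -(-2)*u = 2*u)
H(E, f) = 27*E/10 (H(E, f) = 2*E + 7*E/10 = 27*E/10)
H(-9 - 1*34, 23) + 3960 = 27*(-9 - 1*34)/10 + 3960 = 27*(-9 - 34)/10 + 3960 = (27/10)*(-43) + 3960 = -1161/10 + 3960 = 38439/10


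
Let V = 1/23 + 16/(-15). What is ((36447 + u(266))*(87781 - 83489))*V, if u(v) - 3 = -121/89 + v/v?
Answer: -4914933815368/30705 ≈ -1.6007e+8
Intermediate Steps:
u(v) = 235/89 (u(v) = 3 + (-121/89 + v/v) = 3 + (-121*1/89 + 1) = 3 + (-121/89 + 1) = 3 - 32/89 = 235/89)
V = -353/345 (V = 1*(1/23) + 16*(-1/15) = 1/23 - 16/15 = -353/345 ≈ -1.0232)
((36447 + u(266))*(87781 - 83489))*V = ((36447 + 235/89)*(87781 - 83489))*(-353/345) = ((3244018/89)*4292)*(-353/345) = (13923325256/89)*(-353/345) = -4914933815368/30705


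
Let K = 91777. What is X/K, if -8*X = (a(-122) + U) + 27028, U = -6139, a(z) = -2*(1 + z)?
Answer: -21131/734216 ≈ -0.028780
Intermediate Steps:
a(z) = -2 - 2*z
X = -21131/8 (X = -(((-2 - 2*(-122)) - 6139) + 27028)/8 = -(((-2 + 244) - 6139) + 27028)/8 = -((242 - 6139) + 27028)/8 = -(-5897 + 27028)/8 = -⅛*21131 = -21131/8 ≈ -2641.4)
X/K = -21131/8/91777 = -21131/8*1/91777 = -21131/734216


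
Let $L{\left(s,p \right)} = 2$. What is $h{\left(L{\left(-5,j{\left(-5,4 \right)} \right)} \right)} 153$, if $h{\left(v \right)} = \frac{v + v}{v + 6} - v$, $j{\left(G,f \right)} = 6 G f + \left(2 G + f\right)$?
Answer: $- \frac{459}{2} \approx -229.5$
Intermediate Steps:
$j{\left(G,f \right)} = f + 2 G + 6 G f$ ($j{\left(G,f \right)} = 6 G f + \left(f + 2 G\right) = f + 2 G + 6 G f$)
$h{\left(v \right)} = - v + \frac{2 v}{6 + v}$ ($h{\left(v \right)} = \frac{2 v}{6 + v} - v = - v + \frac{2 v}{6 + v}$)
$h{\left(L{\left(-5,j{\left(-5,4 \right)} \right)} \right)} 153 = \left(-1\right) 2 \frac{1}{6 + 2} \left(4 + 2\right) 153 = \left(-1\right) 2 \cdot \frac{1}{8} \cdot 6 \cdot 153 = \left(- \frac{3}{2}\right) 153 = - \frac{459}{2}$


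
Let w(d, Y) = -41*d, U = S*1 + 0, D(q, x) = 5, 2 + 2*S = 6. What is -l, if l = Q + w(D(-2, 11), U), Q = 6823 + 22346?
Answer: -28964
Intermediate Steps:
S = 2 (S = -1 + (1/2)*6 = -1 + 3 = 2)
U = 2 (U = 2*1 + 0 = 2 + 0 = 2)
Q = 29169
l = 28964 (l = 29169 - 41*5 = 29169 - 205 = 28964)
-l = -1*28964 = -28964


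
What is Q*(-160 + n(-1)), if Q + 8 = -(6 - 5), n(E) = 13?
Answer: 1323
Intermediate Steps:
Q = -9 (Q = -8 - (6 - 5) = -8 - 1*1 = -8 - 1 = -9)
Q*(-160 + n(-1)) = -9*(-160 + 13) = -9*(-147) = 1323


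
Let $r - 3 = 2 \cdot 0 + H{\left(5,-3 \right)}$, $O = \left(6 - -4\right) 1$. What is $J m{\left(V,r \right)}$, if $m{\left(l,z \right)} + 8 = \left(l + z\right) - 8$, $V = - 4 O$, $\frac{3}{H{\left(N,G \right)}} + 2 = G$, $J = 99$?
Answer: $- \frac{26532}{5} \approx -5306.4$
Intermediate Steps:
$H{\left(N,G \right)} = \frac{3}{-2 + G}$
$O = 10$ ($O = \left(6 + 4\right) 1 = 10 \cdot 1 = 10$)
$r = \frac{12}{5}$ ($r = 3 + \left(2 \cdot 0 + \frac{3}{-2 - 3}\right) = 3 + \left(0 + \frac{3}{-5}\right) = 3 + \left(0 + 3 \left(- \frac{1}{5}\right)\right) = 3 + \left(0 - \frac{3}{5}\right) = 3 - \frac{3}{5} = \frac{12}{5} \approx 2.4$)
$V = -40$ ($V = \left(-4\right) 10 = -40$)
$m{\left(l,z \right)} = -16 + l + z$ ($m{\left(l,z \right)} = -8 - \left(8 - l - z\right) = -8 + \left(-8 + l + z\right) = -16 + l + z$)
$J m{\left(V,r \right)} = 99 \left(-16 - 40 + \frac{12}{5}\right) = 99 \left(- \frac{268}{5}\right) = - \frac{26532}{5}$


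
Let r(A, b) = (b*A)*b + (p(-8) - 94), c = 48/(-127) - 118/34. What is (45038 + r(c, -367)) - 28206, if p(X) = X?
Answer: -1083010831/2159 ≈ -5.0163e+5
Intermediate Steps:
c = -8309/2159 (c = 48*(-1/127) - 118*1/34 = -48/127 - 59/17 = -8309/2159 ≈ -3.8485)
r(A, b) = -102 + A*b² (r(A, b) = (b*A)*b + (-8 - 94) = (A*b)*b - 102 = A*b² - 102 = -102 + A*b²)
(45038 + r(c, -367)) - 28206 = (45038 + (-102 - 8309/2159*(-367)²)) - 28206 = (45038 + (-102 - 8309/2159*134689)) - 28206 = (45038 + (-102 - 1119130901/2159)) - 28206 = (45038 - 1119351119/2159) - 28206 = -1022114077/2159 - 28206 = -1083010831/2159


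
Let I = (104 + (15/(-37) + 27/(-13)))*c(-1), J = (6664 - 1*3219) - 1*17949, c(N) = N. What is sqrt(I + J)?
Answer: I*sqrt(3379147174)/481 ≈ 120.85*I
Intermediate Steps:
J = -14504 (J = (6664 - 3219) - 17949 = 3445 - 17949 = -14504)
I = -48830/481 (I = (104 + (15/(-37) + 27/(-13)))*(-1) = (104 + (15*(-1/37) + 27*(-1/13)))*(-1) = (104 + (-15/37 - 27/13))*(-1) = (104 - 1194/481)*(-1) = (48830/481)*(-1) = -48830/481 ≈ -101.52)
sqrt(I + J) = sqrt(-48830/481 - 14504) = sqrt(-7025254/481) = I*sqrt(3379147174)/481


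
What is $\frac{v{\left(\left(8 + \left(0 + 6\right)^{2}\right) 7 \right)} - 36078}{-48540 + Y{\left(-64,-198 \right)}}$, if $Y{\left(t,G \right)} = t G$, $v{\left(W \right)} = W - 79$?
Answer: $\frac{35849}{35868} \approx 0.99947$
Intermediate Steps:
$v{\left(W \right)} = -79 + W$
$Y{\left(t,G \right)} = G t$
$\frac{v{\left(\left(8 + \left(0 + 6\right)^{2}\right) 7 \right)} - 36078}{-48540 + Y{\left(-64,-198 \right)}} = \frac{\left(-79 + \left(8 + \left(0 + 6\right)^{2}\right) 7\right) - 36078}{-48540 - -12672} = \frac{\left(-79 + \left(8 + 6^{2}\right) 7\right) - 36078}{-48540 + 12672} = \frac{\left(-79 + \left(8 + 36\right) 7\right) - 36078}{-35868} = \left(\left(-79 + 44 \cdot 7\right) - 36078\right) \left(- \frac{1}{35868}\right) = \left(\left(-79 + 308\right) - 36078\right) \left(- \frac{1}{35868}\right) = \left(229 - 36078\right) \left(- \frac{1}{35868}\right) = \left(-35849\right) \left(- \frac{1}{35868}\right) = \frac{35849}{35868}$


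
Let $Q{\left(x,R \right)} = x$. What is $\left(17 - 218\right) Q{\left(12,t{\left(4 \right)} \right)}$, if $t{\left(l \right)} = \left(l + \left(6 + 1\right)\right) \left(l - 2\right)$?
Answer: $-2412$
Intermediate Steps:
$t{\left(l \right)} = \left(-2 + l\right) \left(7 + l\right)$ ($t{\left(l \right)} = \left(l + 7\right) \left(-2 + l\right) = \left(7 + l\right) \left(-2 + l\right) = \left(-2 + l\right) \left(7 + l\right)$)
$\left(17 - 218\right) Q{\left(12,t{\left(4 \right)} \right)} = \left(17 - 218\right) 12 = \left(-201\right) 12 = -2412$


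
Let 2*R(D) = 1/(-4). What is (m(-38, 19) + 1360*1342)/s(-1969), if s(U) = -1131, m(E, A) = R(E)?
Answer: -14600959/9048 ≈ -1613.7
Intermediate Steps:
R(D) = -1/8 (R(D) = (1/2)/(-4) = (1/2)*(-1/4) = -1/8)
m(E, A) = -1/8
(m(-38, 19) + 1360*1342)/s(-1969) = (-1/8 + 1360*1342)/(-1131) = (-1/8 + 1825120)*(-1/1131) = (14600959/8)*(-1/1131) = -14600959/9048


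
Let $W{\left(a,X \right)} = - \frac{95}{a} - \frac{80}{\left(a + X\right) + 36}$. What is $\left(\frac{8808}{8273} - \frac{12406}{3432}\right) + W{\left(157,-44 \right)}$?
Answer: $- \frac{1226152871783}{332097975924} \approx -3.6921$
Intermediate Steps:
$W{\left(a,X \right)} = - \frac{95}{a} - \frac{80}{36 + X + a}$ ($W{\left(a,X \right)} = - \frac{95}{a} - \frac{80}{\left(X + a\right) + 36} = - \frac{95}{a} - \frac{80}{36 + X + a}$)
$\left(\frac{8808}{8273} - \frac{12406}{3432}\right) + W{\left(157,-44 \right)} = \left(\frac{8808}{8273} - \frac{12406}{3432}\right) + \frac{5 \left(-684 - 5495 - -836\right)}{157 \left(36 - 44 + 157\right)} = \left(8808 \cdot \frac{1}{8273} - \frac{6203}{1716}\right) + 5 \cdot \frac{1}{157} \cdot \frac{1}{149} \left(-684 - 5495 + 836\right) = \left(\frac{8808}{8273} - \frac{6203}{1716}\right) + 5 \cdot \frac{1}{157} \cdot \frac{1}{149} \left(-5343\right) = - \frac{36202891}{14196468} - \frac{26715}{23393} = - \frac{1226152871783}{332097975924}$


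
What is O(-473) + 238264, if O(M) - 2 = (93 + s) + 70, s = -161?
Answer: 238268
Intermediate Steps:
O(M) = 4 (O(M) = 2 + ((93 - 161) + 70) = 2 + (-68 + 70) = 2 + 2 = 4)
O(-473) + 238264 = 4 + 238264 = 238268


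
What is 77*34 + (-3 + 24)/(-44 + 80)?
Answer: 31423/12 ≈ 2618.6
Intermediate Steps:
77*34 + (-3 + 24)/(-44 + 80) = 2618 + 21/36 = 2618 + 21*(1/36) = 2618 + 7/12 = 31423/12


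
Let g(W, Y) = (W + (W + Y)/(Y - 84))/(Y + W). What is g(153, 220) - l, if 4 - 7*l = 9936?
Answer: 503978763/355096 ≈ 1419.3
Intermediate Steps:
l = -9932/7 (l = 4/7 - 1/7*9936 = 4/7 - 9936/7 = -9932/7 ≈ -1418.9)
g(W, Y) = (W + (W + Y)/(-84 + Y))/(W + Y)
g(153, 220) - l = (220 - 83*153 + 153*220)/(220**2 - 84*153 - 84*220 + 153*220) - 1*(-9932/7) = (220 - 12699 + 33660)/(48400 - 12852 - 18480 + 33660) + 9932/7 = 21181/50728 + 9932/7 = 503978763/355096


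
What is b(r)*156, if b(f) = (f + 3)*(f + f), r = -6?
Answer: 5616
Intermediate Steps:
b(f) = 2*f*(3 + f) (b(f) = (3 + f)*(2*f) = 2*f*(3 + f))
b(r)*156 = (2*(-6)*(3 - 6))*156 = (2*(-6)*(-3))*156 = 36*156 = 5616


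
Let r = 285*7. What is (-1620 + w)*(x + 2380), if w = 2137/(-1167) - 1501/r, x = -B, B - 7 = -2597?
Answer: -9410968492/1167 ≈ -8.0642e+6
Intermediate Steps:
B = -2590 (B = 7 - 2597 = -2590)
r = 1995
x = 2590 (x = -1*(-2590) = 2590)
w = -105526/40845 (w = 2137/(-1167) - 1501/1995 = 2137*(-1/1167) - 1501*1/1995 = -2137/1167 - 79/105 = -105526/40845 ≈ -2.5836)
(-1620 + w)*(x + 2380) = (-1620 - 105526/40845)*(2590 + 2380) = -66274426/40845*4970 = -9410968492/1167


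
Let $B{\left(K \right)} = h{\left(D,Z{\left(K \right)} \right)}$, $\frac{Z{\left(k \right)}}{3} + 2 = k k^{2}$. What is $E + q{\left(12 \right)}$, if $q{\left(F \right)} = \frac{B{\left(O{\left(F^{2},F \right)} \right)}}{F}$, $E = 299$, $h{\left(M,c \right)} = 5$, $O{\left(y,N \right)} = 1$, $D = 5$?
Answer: $\frac{3593}{12} \approx 299.42$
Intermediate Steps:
$Z{\left(k \right)} = -6 + 3 k^{3}$ ($Z{\left(k \right)} = -6 + 3 k k^{2} = -6 + 3 k^{3}$)
$B{\left(K \right)} = 5$
$q{\left(F \right)} = \frac{5}{F}$
$E + q{\left(12 \right)} = 299 + \frac{5}{12} = \frac{3593}{12}$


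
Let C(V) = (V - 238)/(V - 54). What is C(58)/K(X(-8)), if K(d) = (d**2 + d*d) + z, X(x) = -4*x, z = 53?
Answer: -45/2101 ≈ -0.021418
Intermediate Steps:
C(V) = (-238 + V)/(-54 + V)
K(d) = 53 + 2*d**2 (K(d) = (d**2 + d*d) + 53 = (d**2 + d**2) + 53 = 2*d**2 + 53 = 53 + 2*d**2)
C(58)/K(X(-8)) = ((-238 + 58)/(-54 + 58))/(53 + 2*(-4*(-8))**2) = (-180/4)/(53 + 2*32**2) = ((1/4)*(-180))/(53 + 2*1024) = -45/(53 + 2048) = -45/2101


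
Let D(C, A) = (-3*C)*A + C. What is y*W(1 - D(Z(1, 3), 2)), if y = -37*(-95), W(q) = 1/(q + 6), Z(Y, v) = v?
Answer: 3515/22 ≈ 159.77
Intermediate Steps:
D(C, A) = C - 3*A*C (D(C, A) = -3*A*C + C = C - 3*A*C)
W(q) = 1/(6 + q)
y = 3515
y*W(1 - D(Z(1, 3), 2)) = 3515/(6 + (1 - 3*(1 - 3*2))) = 3515/(6 + (1 - 3*(1 - 6))) = 3515/(6 + (1 - 3*(-5))) = 3515/(6 + (1 - 1*(-15))) = 3515/(6 + (1 + 15)) = 3515/(6 + 16) = 3515/22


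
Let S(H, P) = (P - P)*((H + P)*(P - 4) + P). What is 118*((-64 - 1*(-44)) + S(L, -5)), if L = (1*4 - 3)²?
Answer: -2360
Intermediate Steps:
L = 1 (L = (4 - 3)² = 1² = 1)
S(H, P) = 0 (S(H, P) = 0*((H + P)*(-4 + P) + P) = 0*((-4 + P)*(H + P) + P) = 0*(P + (-4 + P)*(H + P)) = 0)
118*((-64 - 1*(-44)) + S(L, -5)) = 118*((-64 - 1*(-44)) + 0) = 118*((-64 + 44) + 0) = 118*(-20 + 0) = 118*(-20) = -2360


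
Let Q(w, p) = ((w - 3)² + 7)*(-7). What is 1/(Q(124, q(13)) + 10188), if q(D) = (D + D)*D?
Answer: -1/92348 ≈ -1.0829e-5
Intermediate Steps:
q(D) = 2*D² (q(D) = (2*D)*D = 2*D²)
Q(w, p) = -49 - 7*(-3 + w)² (Q(w, p) = ((-3 + w)² + 7)*(-7) = (7 + (-3 + w)²)*(-7) = -49 - 7*(-3 + w)²)
1/(Q(124, q(13)) + 10188) = 1/((-49 - 7*(-3 + 124)²) + 10188) = 1/((-49 - 7*121²) + 10188) = 1/((-49 - 7*14641) + 10188) = 1/((-49 - 102487) + 10188) = 1/(-102536 + 10188) = 1/(-92348) = -1/92348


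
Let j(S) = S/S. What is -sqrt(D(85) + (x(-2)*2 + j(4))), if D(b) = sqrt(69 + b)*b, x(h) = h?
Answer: -sqrt(-3 + 85*sqrt(154)) ≈ -32.432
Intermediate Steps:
j(S) = 1
D(b) = b*sqrt(69 + b)
-sqrt(D(85) + (x(-2)*2 + j(4))) = -sqrt(85*sqrt(69 + 85) + (-2*2 + 1)) = -sqrt(85*sqrt(154) + (-4 + 1)) = -sqrt(85*sqrt(154) - 3) = -sqrt(-3 + 85*sqrt(154))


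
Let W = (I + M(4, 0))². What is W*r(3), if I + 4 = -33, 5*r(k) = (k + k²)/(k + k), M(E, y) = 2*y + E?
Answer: 2178/5 ≈ 435.60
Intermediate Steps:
M(E, y) = E + 2*y
r(k) = (k + k²)/(10*k) (r(k) = ((k + k²)/(k + k))/5 = ((k + k²)/((2*k)))/5 = ((k + k²)*(1/(2*k)))/5 = ((k + k²)/(2*k))/5 = (k + k²)/(10*k))
I = -37 (I = -4 - 33 = -37)
W = 1089 (W = (-37 + (4 + 2*0))² = (-37 + (4 + 0))² = (-37 + 4)² = (-33)² = 1089)
W*r(3) = 1089*(⅒ + (⅒)*3) = 1089*(⅒ + 3/10) = 1089*(⅖) = 2178/5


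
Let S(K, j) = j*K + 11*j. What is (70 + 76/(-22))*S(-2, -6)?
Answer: -39528/11 ≈ -3593.5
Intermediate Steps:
S(K, j) = 11*j + K*j (S(K, j) = K*j + 11*j = 11*j + K*j)
(70 + 76/(-22))*S(-2, -6) = (70 + 76/(-22))*(-6*(11 - 2)) = (70 + 76*(-1/22))*(-6*9) = (70 - 38/11)*(-54) = (732/11)*(-54) = -39528/11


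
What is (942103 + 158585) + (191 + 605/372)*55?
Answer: 413397071/372 ≈ 1.1113e+6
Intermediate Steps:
(942103 + 158585) + (191 + 605/372)*55 = 1100688 + (191 + 605*(1/372))*55 = 1100688 + (191 + 605/372)*55 = 1100688 + (71657/372)*55 = 1100688 + 3941135/372 = 413397071/372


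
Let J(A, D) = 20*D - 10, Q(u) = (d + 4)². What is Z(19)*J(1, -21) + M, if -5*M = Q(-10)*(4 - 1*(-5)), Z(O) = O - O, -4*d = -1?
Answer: -2601/80 ≈ -32.513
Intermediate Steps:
d = ¼ (d = -¼*(-1) = ¼ ≈ 0.25000)
Z(O) = 0
Q(u) = 289/16 (Q(u) = (¼ + 4)² = (17/4)² = 289/16)
M = -2601/80 (M = -289*(4 - 1*(-5))/80 = -289*(4 + 5)/80 = -289*9/80 = -⅕*2601/16 = -2601/80 ≈ -32.513)
J(A, D) = -10 + 20*D
Z(19)*J(1, -21) + M = 0*(-10 + 20*(-21)) - 2601/80 = 0*(-10 - 420) - 2601/80 = 0*(-430) - 2601/80 = 0 - 2601/80 = -2601/80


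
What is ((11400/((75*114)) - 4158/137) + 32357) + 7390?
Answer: 16324091/411 ≈ 39718.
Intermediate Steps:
((11400/((75*114)) - 4158/137) + 32357) + 7390 = ((11400/8550 - 4158*1/137) + 32357) + 7390 = ((11400*(1/8550) - 4158/137) + 32357) + 7390 = ((4/3 - 4158/137) + 32357) + 7390 = (-11926/411 + 32357) + 7390 = 13286801/411 + 7390 = 16324091/411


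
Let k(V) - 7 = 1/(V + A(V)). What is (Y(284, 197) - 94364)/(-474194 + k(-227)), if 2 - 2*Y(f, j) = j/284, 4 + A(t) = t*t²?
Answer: 104492848741439/525088947458732 ≈ 0.19900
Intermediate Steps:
A(t) = -4 + t³ (A(t) = -4 + t*t² = -4 + t³)
Y(f, j) = 1 - j/568 (Y(f, j) = 1 - j/(2*284) = 1 - j/568)
k(V) = 7 + 1/(-4 + V + V³) (k(V) = 7 + 1/(V + (-4 + V³)) = 7 + 1/(-4 + V + V³))
(Y(284, 197) - 94364)/(-474194 + k(-227)) = ((1 - 1/568*197) - 94364)/(-474194 + (-27 + 7*(-227) + 7*(-227)³)/(-4 - 227 + (-227)³)) = ((1 - 197/568) - 94364)/(-474194 + (-27 - 1589 + 7*(-11697083))/(-4 - 227 - 11697083)) = (371/568 - 94364)/(-474194 + (-27 - 1589 - 81879581)/(-11697314)) = -53598381/(568*(-474194 - 1/11697314*(-81881197))) = -53598381/(568*(-474194 + 81881197/11697314)) = -53598381/(568*(-5546714233719/11697314)) = -53598381/568*(-11697314/5546714233719) = 104492848741439/525088947458732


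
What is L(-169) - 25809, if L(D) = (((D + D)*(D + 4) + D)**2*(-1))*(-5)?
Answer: 15457330196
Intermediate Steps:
L(D) = 5*(D + 2*D*(4 + D))**2 (L(D) = (((2*D)*(4 + D) + D)**2*(-1))*(-5) = ((2*D*(4 + D) + D)**2*(-1))*(-5) = ((D + 2*D*(4 + D))**2*(-1))*(-5) = -(D + 2*D*(4 + D))**2*(-5) = 5*(D + 2*D*(4 + D))**2)
L(-169) - 25809 = 5*(-169)**2*(9 + 2*(-169))**2 - 25809 = 5*28561*(9 - 338)**2 - 25809 = 5*28561*(-329)**2 - 25809 = 5*28561*108241 - 25809 = 15457356005 - 25809 = 15457330196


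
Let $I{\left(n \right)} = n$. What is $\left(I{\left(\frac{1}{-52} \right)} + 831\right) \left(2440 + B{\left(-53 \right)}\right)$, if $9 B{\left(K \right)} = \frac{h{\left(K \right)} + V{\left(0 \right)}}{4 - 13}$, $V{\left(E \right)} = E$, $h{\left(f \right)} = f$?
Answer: $\frac{8542512223}{4212} \approx 2.0281 \cdot 10^{6}$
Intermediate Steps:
$B{\left(K \right)} = - \frac{K}{81}$ ($B{\left(K \right)} = \frac{\left(K + 0\right) \frac{1}{4 - 13}}{9} = \frac{K \frac{1}{-9}}{9} = \frac{K \left(- \frac{1}{9}\right)}{9} = \frac{\left(- \frac{1}{9}\right) K}{9} = - \frac{K}{81}$)
$\left(I{\left(\frac{1}{-52} \right)} + 831\right) \left(2440 + B{\left(-53 \right)}\right) = \left(\frac{1}{-52} + 831\right) \left(2440 - - \frac{53}{81}\right) = \left(- \frac{1}{52} + 831\right) \left(2440 + \frac{53}{81}\right) = \frac{43211}{52} \cdot \frac{197693}{81} = \frac{8542512223}{4212}$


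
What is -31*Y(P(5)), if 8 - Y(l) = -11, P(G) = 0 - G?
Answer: -589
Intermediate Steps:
P(G) = -G
Y(l) = 19 (Y(l) = 8 - 1*(-11) = 8 + 11 = 19)
-31*Y(P(5)) = -31*19 = -589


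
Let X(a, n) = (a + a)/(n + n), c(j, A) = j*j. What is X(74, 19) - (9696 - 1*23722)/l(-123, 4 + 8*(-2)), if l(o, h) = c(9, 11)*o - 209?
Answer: 243117/96634 ≈ 2.5159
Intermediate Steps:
c(j, A) = j²
l(o, h) = -209 + 81*o (l(o, h) = 9²*o - 209 = 81*o - 209 = -209 + 81*o)
X(a, n) = a/n (X(a, n) = (2*a)/((2*n)) = (2*a)*(1/(2*n)) = a/n)
X(74, 19) - (9696 - 1*23722)/l(-123, 4 + 8*(-2)) = 74/19 - (9696 - 1*23722)/(-209 + 81*(-123)) = 74*(1/19) - (9696 - 23722)/(-209 - 9963) = 74/19 - (-14026)/(-10172) = 74/19 - (-14026)*(-1)/10172 = 74/19 - 1*7013/5086 = 74/19 - 7013/5086 = 243117/96634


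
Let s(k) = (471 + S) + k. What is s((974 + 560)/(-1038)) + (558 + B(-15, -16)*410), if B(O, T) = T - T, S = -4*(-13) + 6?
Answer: 563386/519 ≈ 1085.5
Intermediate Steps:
S = 58 (S = 52 + 6 = 58)
B(O, T) = 0
s(k) = 529 + k (s(k) = (471 + 58) + k = 529 + k)
s((974 + 560)/(-1038)) + (558 + B(-15, -16)*410) = (529 + (974 + 560)/(-1038)) + (558 + 0*410) = (529 + 1534*(-1/1038)) + (558 + 0) = (529 - 767/519) + 558 = 273784/519 + 558 = 563386/519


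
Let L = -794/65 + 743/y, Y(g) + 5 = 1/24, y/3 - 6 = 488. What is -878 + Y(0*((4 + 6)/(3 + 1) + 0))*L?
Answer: -11216477/13680 ≈ -819.92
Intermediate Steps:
y = 1482 (y = 18 + 3*488 = 18 + 1464 = 1482)
Y(g) = -119/24 (Y(g) = -5 + 1/24 = -119/24)
L = -6677/570 (L = -794/65 + 743/1482 = -6677/570 ≈ -11.714)
-878 + Y(0*((4 + 6)/(3 + 1) + 0))*L = -878 - 119/24*(-6677/570) = -878 + 794563/13680 = -11216477/13680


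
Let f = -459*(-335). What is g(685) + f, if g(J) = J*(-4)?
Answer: 151025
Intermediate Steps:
g(J) = -4*J
f = 153765
g(685) + f = -4*685 + 153765 = -2740 + 153765 = 151025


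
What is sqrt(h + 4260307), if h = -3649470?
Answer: sqrt(610837) ≈ 781.56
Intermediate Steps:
sqrt(h + 4260307) = sqrt(-3649470 + 4260307) = sqrt(610837)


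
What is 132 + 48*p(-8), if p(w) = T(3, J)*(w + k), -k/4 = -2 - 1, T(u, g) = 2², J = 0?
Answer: 900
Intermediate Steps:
T(u, g) = 4
k = 12 (k = -4*(-2 - 1) = -4*(-3) = 12)
p(w) = 48 + 4*w (p(w) = 4*(w + 12) = 4*(12 + w) = 48 + 4*w)
132 + 48*p(-8) = 132 + 48*(48 + 4*(-8)) = 132 + 48*(48 - 32) = 132 + 48*16 = 132 + 768 = 900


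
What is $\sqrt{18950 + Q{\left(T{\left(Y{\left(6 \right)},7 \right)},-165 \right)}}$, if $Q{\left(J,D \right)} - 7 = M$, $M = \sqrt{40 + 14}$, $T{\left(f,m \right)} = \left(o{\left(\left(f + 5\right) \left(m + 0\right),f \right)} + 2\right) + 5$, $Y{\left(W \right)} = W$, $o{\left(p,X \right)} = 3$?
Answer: $\sqrt{18957 + 3 \sqrt{6}} \approx 137.71$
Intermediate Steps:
$T{\left(f,m \right)} = 10$ ($T{\left(f,m \right)} = \left(3 + 2\right) + 5 = 5 + 5 = 10$)
$M = 3 \sqrt{6}$ ($M = \sqrt{54} = 3 \sqrt{6} \approx 7.3485$)
$Q{\left(J,D \right)} = 7 + 3 \sqrt{6}$
$\sqrt{18950 + Q{\left(T{\left(Y{\left(6 \right)},7 \right)},-165 \right)}} = \sqrt{18950 + \left(7 + 3 \sqrt{6}\right)} = \sqrt{18957 + 3 \sqrt{6}}$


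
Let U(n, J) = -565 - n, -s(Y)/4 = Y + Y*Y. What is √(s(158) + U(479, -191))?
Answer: 2*I*√25383 ≈ 318.64*I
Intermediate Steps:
s(Y) = -4*Y - 4*Y² (s(Y) = -4*(Y + Y*Y) = -4*(Y + Y²) = -4*Y - 4*Y²)
√(s(158) + U(479, -191)) = √(-4*158*(1 + 158) + (-565 - 1*479)) = √(-4*158*159 + (-565 - 479)) = √(-100488 - 1044) = √(-101532) = 2*I*√25383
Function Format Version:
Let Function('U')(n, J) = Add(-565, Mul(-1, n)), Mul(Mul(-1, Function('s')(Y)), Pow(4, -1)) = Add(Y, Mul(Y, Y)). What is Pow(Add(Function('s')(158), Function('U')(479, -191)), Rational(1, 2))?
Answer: Mul(2, I, Pow(25383, Rational(1, 2))) ≈ Mul(318.64, I)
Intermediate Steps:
Function('s')(Y) = Add(Mul(-4, Y), Mul(-4, Pow(Y, 2))) (Function('s')(Y) = Mul(-4, Add(Y, Mul(Y, Y))) = Mul(-4, Add(Y, Pow(Y, 2))) = Add(Mul(-4, Y), Mul(-4, Pow(Y, 2))))
Pow(Add(Function('s')(158), Function('U')(479, -191)), Rational(1, 2)) = Pow(Add(Mul(-4, 158, Add(1, 158)), Add(-565, Mul(-1, 479))), Rational(1, 2)) = Pow(Add(Mul(-4, 158, 159), Add(-565, -479)), Rational(1, 2)) = Pow(Add(-100488, -1044), Rational(1, 2)) = Pow(-101532, Rational(1, 2)) = Mul(2, I, Pow(25383, Rational(1, 2)))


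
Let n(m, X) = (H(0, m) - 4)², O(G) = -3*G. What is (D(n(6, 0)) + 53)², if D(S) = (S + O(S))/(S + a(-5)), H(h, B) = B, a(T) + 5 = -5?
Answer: 26569/9 ≈ 2952.1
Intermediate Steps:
a(T) = -10 (a(T) = -5 - 5 = -10)
n(m, X) = (-4 + m)² (n(m, X) = (m - 4)² = (-4 + m)²)
D(S) = -2*S/(-10 + S) (D(S) = (S - 3*S)/(S - 10) = (-2*S)/(-10 + S) = -2*S/(-10 + S))
(D(n(6, 0)) + 53)² = (-2*(-4 + 6)²/(-10 + (-4 + 6)²) + 53)² = (-2*2²/(-10 + 2²) + 53)² = (-2*4/(-10 + 4) + 53)² = (-2*4/(-6) + 53)² = (-2*4*(-⅙) + 53)² = (4/3 + 53)² = (163/3)² = 26569/9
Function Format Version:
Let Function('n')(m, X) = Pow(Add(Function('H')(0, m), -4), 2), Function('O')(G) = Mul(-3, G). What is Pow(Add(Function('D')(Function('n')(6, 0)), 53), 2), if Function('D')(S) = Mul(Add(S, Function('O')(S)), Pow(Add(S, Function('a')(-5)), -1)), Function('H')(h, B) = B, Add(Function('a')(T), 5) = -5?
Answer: Rational(26569, 9) ≈ 2952.1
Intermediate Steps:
Function('a')(T) = -10 (Function('a')(T) = Add(-5, -5) = -10)
Function('n')(m, X) = Pow(Add(-4, m), 2) (Function('n')(m, X) = Pow(Add(m, -4), 2) = Pow(Add(-4, m), 2))
Function('D')(S) = Mul(-2, S, Pow(Add(-10, S), -1)) (Function('D')(S) = Mul(Add(S, Mul(-3, S)), Pow(Add(S, -10), -1)) = Mul(Mul(-2, S), Pow(Add(-10, S), -1)) = Mul(-2, S, Pow(Add(-10, S), -1)))
Pow(Add(Function('D')(Function('n')(6, 0)), 53), 2) = Pow(Add(Mul(-2, Pow(Add(-4, 6), 2), Pow(Add(-10, Pow(Add(-4, 6), 2)), -1)), 53), 2) = Pow(Add(Mul(-2, Pow(2, 2), Pow(Add(-10, Pow(2, 2)), -1)), 53), 2) = Pow(Add(Mul(-2, 4, Pow(Add(-10, 4), -1)), 53), 2) = Pow(Add(Mul(-2, 4, Pow(-6, -1)), 53), 2) = Pow(Add(Mul(-2, 4, Rational(-1, 6)), 53), 2) = Pow(Add(Rational(4, 3), 53), 2) = Pow(Rational(163, 3), 2) = Rational(26569, 9)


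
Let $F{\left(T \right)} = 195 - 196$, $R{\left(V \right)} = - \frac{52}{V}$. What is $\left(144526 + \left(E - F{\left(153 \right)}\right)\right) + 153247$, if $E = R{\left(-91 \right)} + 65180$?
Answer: $\frac{2540682}{7} \approx 3.6295 \cdot 10^{5}$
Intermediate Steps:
$F{\left(T \right)} = -1$ ($F{\left(T \right)} = 195 - 196 = -1$)
$E = \frac{456264}{7}$ ($E = - \frac{52}{-91} + 65180 = \left(-52\right) \left(- \frac{1}{91}\right) + 65180 = \frac{4}{7} + 65180 = \frac{456264}{7} \approx 65181.0$)
$\left(144526 + \left(E - F{\left(153 \right)}\right)\right) + 153247 = \left(144526 + \left(\frac{456264}{7} - -1\right)\right) + 153247 = \left(144526 + \left(\frac{456264}{7} + 1\right)\right) + 153247 = \left(144526 + \frac{456271}{7}\right) + 153247 = \frac{1467953}{7} + 153247 = \frac{2540682}{7}$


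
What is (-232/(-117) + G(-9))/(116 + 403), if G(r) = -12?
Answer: -1172/60723 ≈ -0.019301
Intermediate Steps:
(-232/(-117) + G(-9))/(116 + 403) = (-232/(-117) - 12)/(116 + 403) = (-232*(-1/117) - 12)/519 = (232/117 - 12)*(1/519) = -1172/117*1/519 = -1172/60723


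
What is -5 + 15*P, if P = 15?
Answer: 220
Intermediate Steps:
-5 + 15*P = -5 + 15*15 = -5 + 225 = 220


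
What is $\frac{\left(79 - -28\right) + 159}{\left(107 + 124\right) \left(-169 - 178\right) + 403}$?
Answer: $- \frac{133}{39877} \approx -0.0033353$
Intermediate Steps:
$\frac{\left(79 - -28\right) + 159}{\left(107 + 124\right) \left(-169 - 178\right) + 403} = \frac{\left(79 + 28\right) + 159}{231 \left(-347\right) + 403} = \frac{107 + 159}{-80157 + 403} = \frac{266}{-79754} = 266 \left(- \frac{1}{79754}\right) = - \frac{133}{39877}$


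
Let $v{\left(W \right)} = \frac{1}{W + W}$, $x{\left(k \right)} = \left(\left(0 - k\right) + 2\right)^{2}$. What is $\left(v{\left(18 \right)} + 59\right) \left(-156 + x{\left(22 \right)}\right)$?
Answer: $\frac{129625}{9} \approx 14403.0$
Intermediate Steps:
$x{\left(k \right)} = \left(2 - k\right)^{2}$ ($x{\left(k \right)} = \left(- k + 2\right)^{2} = \left(2 - k\right)^{2}$)
$v{\left(W \right)} = \frac{1}{2 W}$
$\left(v{\left(18 \right)} + 59\right) \left(-156 + x{\left(22 \right)}\right) = \left(\frac{1}{2 \cdot 18} + 59\right) \left(-156 + \left(-2 + 22\right)^{2}\right) = \left(\frac{1}{2} \cdot \frac{1}{18} + 59\right) \left(-156 + 20^{2}\right) = \left(\frac{1}{36} + 59\right) \left(-156 + 400\right) = \frac{2125}{36} \cdot 244 = \frac{129625}{9}$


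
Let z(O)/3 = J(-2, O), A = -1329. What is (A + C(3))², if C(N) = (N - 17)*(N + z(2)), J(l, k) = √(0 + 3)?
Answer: 1884933 + 115164*√3 ≈ 2.0844e+6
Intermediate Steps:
J(l, k) = √3
z(O) = 3*√3
C(N) = (-17 + N)*(N + 3*√3) (C(N) = (N - 17)*(N + 3*√3) = (-17 + N)*(N + 3*√3))
(A + C(3))² = (-1329 + (3² - 51*√3 - 17*3 + 3*3*√3))² = (-1329 + (9 - 51*√3 - 51 + 9*√3))² = (-1329 + (-42 - 42*√3))² = (-1371 - 42*√3)²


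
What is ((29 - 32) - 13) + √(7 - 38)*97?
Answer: -16 + 97*I*√31 ≈ -16.0 + 540.07*I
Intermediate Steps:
((29 - 32) - 13) + √(7 - 38)*97 = (-3 - 13) + √(-31)*97 = -16 + (I*√31)*97 = -16 + 97*I*√31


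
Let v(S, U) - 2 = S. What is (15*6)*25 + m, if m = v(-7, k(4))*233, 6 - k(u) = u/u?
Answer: 1085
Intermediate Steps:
k(u) = 5 (k(u) = 6 - u/u = 6 - 1*1 = 6 - 1 = 5)
v(S, U) = 2 + S
m = -1165 (m = (2 - 7)*233 = -5*233 = -1165)
(15*6)*25 + m = (15*6)*25 - 1165 = 90*25 - 1165 = 2250 - 1165 = 1085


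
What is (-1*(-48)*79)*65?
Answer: 246480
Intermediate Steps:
(-1*(-48)*79)*65 = (48*79)*65 = 3792*65 = 246480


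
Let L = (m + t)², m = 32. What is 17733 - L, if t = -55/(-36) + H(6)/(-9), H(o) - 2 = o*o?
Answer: 21868943/1296 ≈ 16874.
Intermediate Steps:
H(o) = 2 + o² (H(o) = 2 + o*o = 2 + o²)
t = -97/36 (t = -55/(-36) + (2 + 6²)/(-9) = -55*(-1/36) + (2 + 36)*(-⅑) = 55/36 + 38*(-⅑) = 55/36 - 38/9 = -97/36 ≈ -2.6944)
L = 1113025/1296 (L = (32 - 97/36)² = (1055/36)² = 1113025/1296 ≈ 858.82)
17733 - L = 17733 - 1*1113025/1296 = 17733 - 1113025/1296 = 21868943/1296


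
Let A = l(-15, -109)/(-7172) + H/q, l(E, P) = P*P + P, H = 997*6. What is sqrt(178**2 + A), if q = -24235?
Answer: sqrt(59821975302286440595)/43453355 ≈ 177.99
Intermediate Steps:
H = 5982
l(E, P) = P + P**2 (l(E, P) = P**2 + P = P + P**2)
A = -82049331/43453355 (A = -109*(1 - 109)/(-7172) + 5982/(-24235) = -109*(-108)*(-1/7172) + 5982*(-1/24235) = 11772*(-1/7172) - 5982/24235 = -2943/1793 - 5982/24235 = -82049331/43453355 ≈ -1.8882)
sqrt(178**2 + A) = sqrt(178**2 - 82049331/43453355) = sqrt(31684 - 82049331/43453355) = sqrt(1376694050489/43453355) = sqrt(59821975302286440595)/43453355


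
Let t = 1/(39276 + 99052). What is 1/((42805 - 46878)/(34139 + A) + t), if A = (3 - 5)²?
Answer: -4722932904/563375801 ≈ -8.3833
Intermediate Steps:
A = 4 (A = (-2)² = 4)
t = 1/138328 ≈ 7.2292e-6
1/((42805 - 46878)/(34139 + A) + t) = 1/((42805 - 46878)/(34139 + 4) + 1/138328) = 1/(-4073/34143 + 1/138328) = 1/(-563375801/4722932904) = -4722932904/563375801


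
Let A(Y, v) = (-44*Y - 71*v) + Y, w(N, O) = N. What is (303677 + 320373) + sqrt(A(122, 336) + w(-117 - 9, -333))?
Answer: 624050 + 2*I*sqrt(7307) ≈ 6.2405e+5 + 170.96*I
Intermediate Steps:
A(Y, v) = -71*v - 43*Y (A(Y, v) = (-71*v - 44*Y) + Y = -71*v - 43*Y)
(303677 + 320373) + sqrt(A(122, 336) + w(-117 - 9, -333)) = (303677 + 320373) + sqrt((-71*336 - 43*122) + (-117 - 9)) = 624050 + sqrt((-23856 - 5246) - 126) = 624050 + sqrt(-29102 - 126) = 624050 + sqrt(-29228) = 624050 + 2*I*sqrt(7307)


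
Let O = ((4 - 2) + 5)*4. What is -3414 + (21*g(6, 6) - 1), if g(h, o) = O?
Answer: -2827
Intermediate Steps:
O = 28 (O = (2 + 5)*4 = 7*4 = 28)
g(h, o) = 28
-3414 + (21*g(6, 6) - 1) = -3414 + (21*28 - 1) = -3414 + (588 - 1) = -3414 + 587 = -2827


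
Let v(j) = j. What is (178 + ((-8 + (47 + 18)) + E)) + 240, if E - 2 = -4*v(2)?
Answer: 469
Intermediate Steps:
E = -6 (E = 2 - 4*2 = 2 - 8 = -6)
(178 + ((-8 + (47 + 18)) + E)) + 240 = (178 + ((-8 + (47 + 18)) - 6)) + 240 = (178 + ((-8 + 65) - 6)) + 240 = (178 + (57 - 6)) + 240 = (178 + 51) + 240 = 229 + 240 = 469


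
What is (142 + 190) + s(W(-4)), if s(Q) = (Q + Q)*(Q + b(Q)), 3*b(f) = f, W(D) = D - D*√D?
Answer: 204 - 512*I/3 ≈ 204.0 - 170.67*I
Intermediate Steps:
W(D) = D - D^(3/2)
b(f) = f/3
s(Q) = 8*Q²/3 (s(Q) = (Q + Q)*(Q + Q/3) = (2*Q)*(4*Q/3) = 8*Q²/3)
(142 + 190) + s(W(-4)) = (142 + 190) + 8*(-4 - (-4)^(3/2))²/3 = 332 + 8*(-4 - (-8)*I)²/3 = 332 + 8*(-4 + 8*I)²/3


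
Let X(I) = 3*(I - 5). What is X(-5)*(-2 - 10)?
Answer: 360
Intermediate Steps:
X(I) = -15 + 3*I (X(I) = 3*(-5 + I) = -15 + 3*I)
X(-5)*(-2 - 10) = (-15 + 3*(-5))*(-2 - 10) = (-15 - 15)*(-12) = -30*(-12) = 360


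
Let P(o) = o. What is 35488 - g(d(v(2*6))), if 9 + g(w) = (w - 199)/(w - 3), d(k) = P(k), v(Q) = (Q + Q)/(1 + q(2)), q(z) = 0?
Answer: 106516/3 ≈ 35505.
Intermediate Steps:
v(Q) = 2*Q (v(Q) = (Q + Q)/(1 + 0) = (2*Q)/1 = (2*Q)*1 = 2*Q)
d(k) = k
g(w) = -9 + (-199 + w)/(-3 + w) (g(w) = -9 + (w - 199)/(w - 3) = -9 + (-199 + w)/(-3 + w))
35488 - g(d(v(2*6))) = 35488 - 4*(-43 - 4*2*6)/(-3 + 2*(2*6)) = 35488 - 4*(-43 - 4*12)/(-3 + 2*12) = 35488 - 4*(-43 - 2*24)/(-3 + 24) = 35488 - 4*(-43 - 48)/21 = 35488 - 4*(-91)/21 = 35488 - 1*(-52/3) = 35488 + 52/3 = 106516/3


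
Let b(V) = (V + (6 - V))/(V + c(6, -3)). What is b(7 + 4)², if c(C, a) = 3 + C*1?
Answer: 9/100 ≈ 0.090000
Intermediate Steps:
c(C, a) = 3 + C
b(V) = 6/(9 + V) (b(V) = (V + (6 - V))/(V + (3 + 6)) = 6/(V + 9) = 6/(9 + V))
b(7 + 4)² = (6/(9 + (7 + 4)))² = (6/(9 + 11))² = (6/20)² = (6*(1/20))² = (3/10)² = 9/100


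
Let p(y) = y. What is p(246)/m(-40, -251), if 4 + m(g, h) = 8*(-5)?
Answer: -123/22 ≈ -5.5909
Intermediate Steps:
m(g, h) = -44 (m(g, h) = -4 + 8*(-5) = -4 - 40 = -44)
p(246)/m(-40, -251) = 246/(-44) = 246*(-1/44) = -123/22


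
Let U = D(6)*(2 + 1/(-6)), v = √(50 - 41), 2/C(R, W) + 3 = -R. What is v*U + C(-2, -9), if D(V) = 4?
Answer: 20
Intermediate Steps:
C(R, W) = 2/(-3 - R)
v = 3 (v = √9 = 3)
U = 22/3 (U = 4*(2 + 1/(-6)) = 4*(2 - ⅙) = 4*(11/6) = 22/3 ≈ 7.3333)
v*U + C(-2, -9) = 3*(22/3) - 2/(3 - 2) = 22 - 2/1 = 22 - 2*1 = 22 - 2 = 20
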